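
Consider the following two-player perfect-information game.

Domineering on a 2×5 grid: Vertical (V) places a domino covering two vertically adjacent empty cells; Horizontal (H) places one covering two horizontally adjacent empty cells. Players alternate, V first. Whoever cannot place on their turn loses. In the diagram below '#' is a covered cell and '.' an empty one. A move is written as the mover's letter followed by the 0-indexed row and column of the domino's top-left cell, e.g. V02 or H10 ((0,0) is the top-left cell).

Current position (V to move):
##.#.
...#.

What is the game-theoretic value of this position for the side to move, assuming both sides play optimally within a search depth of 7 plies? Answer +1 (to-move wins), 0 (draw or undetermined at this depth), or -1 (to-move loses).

[##.#./...#.] V move#1: V02:+1/####./..##.*, V04:-1/##.##/...##
[####./..##.] H move#2: H10:-1/####./####.*
[####./####.] V move#3: V04:+1/#####/#####*
[#####/#####] end (terminal -1, H#4); searched ##.#./...#. to 7

value(##.#./...#., V) = +1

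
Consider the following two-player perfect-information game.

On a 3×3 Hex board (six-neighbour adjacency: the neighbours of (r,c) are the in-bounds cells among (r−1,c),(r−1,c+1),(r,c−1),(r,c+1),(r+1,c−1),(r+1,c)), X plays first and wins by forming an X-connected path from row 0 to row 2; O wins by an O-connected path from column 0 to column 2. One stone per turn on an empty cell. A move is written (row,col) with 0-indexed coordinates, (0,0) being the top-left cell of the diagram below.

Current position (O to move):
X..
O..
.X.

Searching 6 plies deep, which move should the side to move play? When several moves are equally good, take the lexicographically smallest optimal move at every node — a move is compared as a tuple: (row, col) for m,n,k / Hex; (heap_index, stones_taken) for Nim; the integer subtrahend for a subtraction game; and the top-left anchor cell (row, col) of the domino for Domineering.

[X../O../.X.] O move#1: (0,1):-1/XO./O../.X., (0,2):+1/X.O/O../.X.*, (1,1):+1/X../OO./.X., (1,2):-1/X../O.O/.X., (2,0):-1/X../O../OX., (2,2):-1/X../O../.XO
[X.O/O../.X.] X move#2: (0,1):-1/XXO/O../.X.*, (1,1):-1/X.O/OX./.X., (1,2):-1/X.O/O.X/.X., (2,0):-1/X.O/O../XX., (2,2):-1/X.O/O../.XX
[XXO/O../.X.] O move#3: (1,1):+1/XXO/OO./.X.*, (1,2):-1/XXO/O.O/.X., (2,0):-1/XXO/O../OX., (2,2):-1/XXO/O../.XO
[XXO/OO./.X.] end (terminal -1, X#4); searched X../O../.X. to 6

O's best at [X../O../.X.]: (0,2)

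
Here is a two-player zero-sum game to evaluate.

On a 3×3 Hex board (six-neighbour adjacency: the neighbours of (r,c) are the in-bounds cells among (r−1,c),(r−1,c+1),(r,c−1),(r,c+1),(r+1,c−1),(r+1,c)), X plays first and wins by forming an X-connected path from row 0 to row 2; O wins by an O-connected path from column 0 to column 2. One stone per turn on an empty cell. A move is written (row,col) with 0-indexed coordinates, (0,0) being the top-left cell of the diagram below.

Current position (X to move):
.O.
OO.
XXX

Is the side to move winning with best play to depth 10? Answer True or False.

[.O./OO./XXX] X move#1: (0,0):-1/XO./OO./XXX*, (0,2):-1/.OX/OO./XXX, (1,2):-1/.O./OOX/XXX
[XO./OO./XXX] O move#2: (0,2):+1/XOO/OO./XXX*, (1,2):+1/XO./OOO/XXX
[XOO/OO./XXX] end (terminal -1, X#3); searched .O./OO./XXX to 10

X winning at [.O./OO./XXX]: False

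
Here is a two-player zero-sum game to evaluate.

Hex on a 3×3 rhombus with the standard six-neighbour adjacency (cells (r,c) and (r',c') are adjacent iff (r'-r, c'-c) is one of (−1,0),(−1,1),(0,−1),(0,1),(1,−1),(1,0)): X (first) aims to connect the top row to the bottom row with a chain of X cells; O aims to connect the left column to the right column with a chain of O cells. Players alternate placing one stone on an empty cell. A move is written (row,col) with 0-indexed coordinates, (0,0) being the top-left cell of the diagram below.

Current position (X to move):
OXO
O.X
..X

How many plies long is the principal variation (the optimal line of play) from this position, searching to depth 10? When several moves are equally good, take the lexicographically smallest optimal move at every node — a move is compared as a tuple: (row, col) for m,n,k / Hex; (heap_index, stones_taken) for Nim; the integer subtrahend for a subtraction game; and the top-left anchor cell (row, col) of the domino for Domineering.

PV length from [OXO/O.X/..X]: 1 ply

[OXO/O.X/..X] X move#1: (1,1):+1/OXO/OXX/..X*, (2,0):-1/OXO/O.X/X.X, (2,1):-1/OXO/O.X/.XX
[OXO/OXX/..X] end (terminal -1, O#2); searched OXO/O.X/..X to 10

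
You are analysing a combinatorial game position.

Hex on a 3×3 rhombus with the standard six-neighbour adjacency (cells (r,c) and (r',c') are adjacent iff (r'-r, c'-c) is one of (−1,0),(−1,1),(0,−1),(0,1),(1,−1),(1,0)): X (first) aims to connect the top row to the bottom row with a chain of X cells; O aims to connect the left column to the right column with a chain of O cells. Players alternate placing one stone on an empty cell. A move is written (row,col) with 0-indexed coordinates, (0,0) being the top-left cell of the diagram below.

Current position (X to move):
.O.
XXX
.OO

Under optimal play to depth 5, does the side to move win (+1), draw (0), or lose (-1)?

value(.O./XXX/.OO, X) = +1

ply 1, X at .O./XXX/.OO | (0,0)=-1→XO./XXX/.OO; (0,2)=-1→.OX/XXX/.OO; (2,0)=+1→.O./XXX/XOO*
ply 2, O at .O./XXX/XOO | (0,0)=-1→OO./XXX/XOO*; (0,2)=-1→.OO/XXX/XOO
ply 3, X at OO./XXX/XOO | (0,2)=+1→OOX/XXX/XOO*
ply 4: OOX/XXX/XOO is terminal -1 (O); from .O./XXX/.OO depth 5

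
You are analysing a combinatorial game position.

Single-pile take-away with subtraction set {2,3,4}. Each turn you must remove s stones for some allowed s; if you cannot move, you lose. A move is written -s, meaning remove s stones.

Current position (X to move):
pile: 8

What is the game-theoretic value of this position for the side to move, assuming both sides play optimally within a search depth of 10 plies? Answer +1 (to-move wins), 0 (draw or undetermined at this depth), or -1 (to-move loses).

value(8, X) = +1

ply 1, X at 8 | -2=+1→6*; -3=-1→5; -4=-1→4
ply 2, O at 6 | -2=-1→4*; -3=-1→3; -4=-1→2
ply 3, X at 4 | -2=-1→2; -3=+1→1*; -4=+1→0
ply 4: 1 is terminal -1 (O); from 8 depth 10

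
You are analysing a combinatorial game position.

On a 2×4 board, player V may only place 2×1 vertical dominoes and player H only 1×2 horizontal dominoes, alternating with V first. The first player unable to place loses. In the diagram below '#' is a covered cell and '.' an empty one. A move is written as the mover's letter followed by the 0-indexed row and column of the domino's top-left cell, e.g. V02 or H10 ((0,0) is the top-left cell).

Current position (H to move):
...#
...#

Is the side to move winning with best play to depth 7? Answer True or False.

ply 1, H at ...#/...# | H00=+1→##.#/...#*; H01=+1→.###/...#; H10=+1→...#/##.#; H11=+1→...#/.###
ply 2, V at ##.#/...# | V02=-1→####/..##*
ply 3, H at ####/..## | H10=+1→####/####*
ply 4: ####/#### is terminal -1 (V); from ...#/...# depth 7

H winning at [...#/...#]: True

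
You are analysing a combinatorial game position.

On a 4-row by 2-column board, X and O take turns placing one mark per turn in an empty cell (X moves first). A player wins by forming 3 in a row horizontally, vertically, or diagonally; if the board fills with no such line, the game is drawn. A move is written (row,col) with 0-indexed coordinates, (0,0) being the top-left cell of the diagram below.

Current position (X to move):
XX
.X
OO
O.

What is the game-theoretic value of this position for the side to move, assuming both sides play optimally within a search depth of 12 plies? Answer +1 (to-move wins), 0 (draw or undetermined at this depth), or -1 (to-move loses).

ply 1, X at XX/.X/OO/O. | (1,0)=+0→XX/XX/OO/O.*; (3,1)=-1→XX/.X/OO/OX
ply 2, O at XX/XX/OO/O. | (3,1)=+0→XX/XX/OO/OO*
ply 3: XX/XX/OO/OO is terminal +0 (X); from XX/.X/OO/O. depth 12

value(XX/.X/OO/O., X) = 0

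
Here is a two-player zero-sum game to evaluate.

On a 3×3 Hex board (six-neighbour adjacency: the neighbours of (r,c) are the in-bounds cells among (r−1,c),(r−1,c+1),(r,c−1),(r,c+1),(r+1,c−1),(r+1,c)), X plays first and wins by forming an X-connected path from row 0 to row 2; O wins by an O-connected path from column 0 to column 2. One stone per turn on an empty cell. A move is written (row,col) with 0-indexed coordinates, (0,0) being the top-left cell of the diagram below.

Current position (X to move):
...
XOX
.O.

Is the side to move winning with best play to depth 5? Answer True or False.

X winning at [.../XOX/.O.]: True

p1 X@[.../XOX/.O.]: (0,0)[X../XOX/.O.]-1 (0,1)[.X./XOX/.O.]-1 (0,2)[..X/XOX/.O.]+1* (2,0)[.../XOX/XO.]+1 (2,2)[.../XOX/.OX]+1
p2 O@[..X/XOX/.O.]: (0,0)[O.X/XOX/.O.]-1* (0,1)[.OX/XOX/.O.]-1 (2,0)[..X/XOX/OO.]-1 (2,2)[..X/XOX/.OO]-1
p3 X@[O.X/XOX/.O.]: (0,1)[OXX/XOX/.O.]+1* (2,0)[O.X/XOX/XO.]+1 (2,2)[O.X/XOX/.OX]+1
p4 O@[OXX/XOX/.O.]: (2,0)[OXX/XOX/OO.]-1* (2,2)[OXX/XOX/.OO]-1
p5 X@[OXX/XOX/OO.]: (2,2)[OXX/XOX/OOX]+1*
p6 O@[OXX/XOX/OOX] terminal -1; root [.../XOX/.O.] d5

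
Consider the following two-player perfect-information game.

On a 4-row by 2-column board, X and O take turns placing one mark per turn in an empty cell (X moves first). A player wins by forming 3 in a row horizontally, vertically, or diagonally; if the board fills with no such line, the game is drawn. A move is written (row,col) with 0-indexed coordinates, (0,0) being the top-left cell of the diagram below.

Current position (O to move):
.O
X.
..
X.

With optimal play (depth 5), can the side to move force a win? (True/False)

[.O/X./../X.] O move#1: (0,0):-1/OO/X./../X., (1,1):-1/.O/XO/../X., (2,0):+0/.O/X./O./X.*, (2,1):-1/.O/X./.O/X., (3,1):-1/.O/X./../XO
[.O/X./O./X.] X move#2: (0,0):+0/XO/X./O./X.*, (1,1):+0/.O/XX/O./X., (2,1):+0/.O/X./OX/X., (3,1):+0/.O/X./O./XX
[XO/X./O./X.] O move#3: (1,1):+0/XO/XO/O./X.*, (2,1):+0/XO/X./OO/X., (3,1):+0/XO/X./O./XO
[XO/XO/O./X.] X move#4: (2,1):+0/XO/XO/OX/X.*, (3,1):-1/XO/XO/O./XX
[XO/XO/OX/X.] O move#5: (3,1):+0/XO/XO/OX/XO*
[XO/XO/OX/XO] end (terminal +0, X#6); searched .O/X./../X. to 5

O winning at [.O/X./../X.]: False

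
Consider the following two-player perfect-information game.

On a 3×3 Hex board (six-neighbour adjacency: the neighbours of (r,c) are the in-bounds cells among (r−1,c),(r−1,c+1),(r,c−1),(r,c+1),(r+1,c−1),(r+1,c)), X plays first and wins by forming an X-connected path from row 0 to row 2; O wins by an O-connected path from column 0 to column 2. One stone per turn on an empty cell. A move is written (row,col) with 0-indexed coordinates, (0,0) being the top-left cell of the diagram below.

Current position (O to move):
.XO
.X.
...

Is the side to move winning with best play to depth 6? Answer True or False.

p1 O@[.XO/.X./...]: (0,0)[OXO/.X./...]-1* (1,0)[.XO/OX./...]-1 (1,2)[.XO/.XO/...]-1 (2,0)[.XO/.X./O..]-1 (2,1)[.XO/.X./.O.]-1 (2,2)[.XO/.X./..O]-1
p2 X@[OXO/.X./...]: (1,0)[OXO/XX./...]+1* (1,2)[OXO/.XX/...]+1 (2,0)[OXO/.X./X..]+1 (2,1)[OXO/.X./.X.]+1 (2,2)[OXO/.X./..X]+1
p3 O@[OXO/XX./...]: (1,2)[OXO/XXO/...]-1* (2,0)[OXO/XX./O..]-1 (2,1)[OXO/XX./.O.]-1 (2,2)[OXO/XX./..O]-1
p4 X@[OXO/XXO/...]: (2,0)[OXO/XXO/X..]+1* (2,1)[OXO/XXO/.X.]+1 (2,2)[OXO/XXO/..X]+1
p5 O@[OXO/XXO/X..] terminal -1; root [.XO/.X./...] d6

O winning at [.XO/.X./...]: False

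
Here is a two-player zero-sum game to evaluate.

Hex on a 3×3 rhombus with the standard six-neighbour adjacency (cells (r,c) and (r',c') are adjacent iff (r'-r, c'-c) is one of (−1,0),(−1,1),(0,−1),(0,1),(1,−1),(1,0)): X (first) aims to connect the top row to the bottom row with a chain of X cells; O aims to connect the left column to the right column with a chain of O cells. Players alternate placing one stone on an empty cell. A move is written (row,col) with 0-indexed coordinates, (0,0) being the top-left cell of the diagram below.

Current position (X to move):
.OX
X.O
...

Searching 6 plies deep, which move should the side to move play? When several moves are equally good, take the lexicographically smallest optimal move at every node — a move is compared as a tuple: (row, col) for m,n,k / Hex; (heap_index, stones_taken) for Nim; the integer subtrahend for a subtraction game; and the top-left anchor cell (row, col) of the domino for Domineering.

ply 1, X at .OX/X.O/... | (0,0)=-1→XOX/X.O/...; (1,1)=+1→.OX/XXO/...*; (2,0)=+1→.OX/X.O/X..; (2,1)=-1→.OX/X.O/.X.; (2,2)=-1→.OX/X.O/..X
ply 2, O at .OX/XXO/... | (0,0)=-1→OOX/XXO/...*; (2,0)=-1→.OX/XXO/O..; (2,1)=-1→.OX/XXO/.O.; (2,2)=-1→.OX/XXO/..O
ply 3, X at OOX/XXO/... | (2,0)=+1→OOX/XXO/X..*; (2,1)=+1→OOX/XXO/.X.; (2,2)=+1→OOX/XXO/..X
ply 4: OOX/XXO/X.. is terminal -1 (O); from .OX/X.O/... depth 6

X's best at [.OX/X.O/...]: (1,1)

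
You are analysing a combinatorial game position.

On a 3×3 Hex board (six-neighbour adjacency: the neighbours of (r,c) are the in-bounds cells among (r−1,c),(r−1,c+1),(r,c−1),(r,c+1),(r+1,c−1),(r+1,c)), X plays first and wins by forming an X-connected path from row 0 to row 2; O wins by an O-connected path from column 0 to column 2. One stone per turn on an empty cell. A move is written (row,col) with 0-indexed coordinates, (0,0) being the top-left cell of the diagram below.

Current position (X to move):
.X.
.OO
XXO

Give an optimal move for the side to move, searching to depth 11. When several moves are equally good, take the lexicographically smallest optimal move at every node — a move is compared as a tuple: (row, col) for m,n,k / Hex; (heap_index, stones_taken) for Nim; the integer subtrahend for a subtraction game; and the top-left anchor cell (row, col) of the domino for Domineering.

X's best at [.X./.OO/XXO]: (1,0)

p1 X@[.X./.OO/XXO]: (0,0)[XX./.OO/XXO]-1 (0,2)[.XX/.OO/XXO]-1 (1,0)[.X./XOO/XXO]+1*
p2 O@[.X./XOO/XXO] terminal -1; root [.X./.OO/XXO] d11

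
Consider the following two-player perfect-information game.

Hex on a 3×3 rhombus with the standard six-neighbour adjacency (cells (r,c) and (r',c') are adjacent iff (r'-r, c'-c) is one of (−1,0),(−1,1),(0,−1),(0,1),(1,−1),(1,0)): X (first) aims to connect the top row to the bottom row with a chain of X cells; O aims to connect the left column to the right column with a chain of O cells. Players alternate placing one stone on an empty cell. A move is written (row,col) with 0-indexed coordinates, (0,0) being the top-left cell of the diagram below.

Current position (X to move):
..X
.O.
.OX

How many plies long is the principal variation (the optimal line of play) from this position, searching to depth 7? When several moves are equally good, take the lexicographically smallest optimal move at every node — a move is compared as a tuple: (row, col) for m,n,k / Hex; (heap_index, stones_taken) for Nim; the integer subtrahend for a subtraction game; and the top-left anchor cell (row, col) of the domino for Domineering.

p1 X@[..X/.O./.OX]: (0,0)[X.X/.O./.OX]-1 (0,1)[.XX/.O./.OX]-1 (1,0)[..X/XO./.OX]+1* (1,2)[..X/.OX/.OX]+1 (2,0)[..X/.O./XOX]+1
p2 O@[..X/XO./.OX]: (0,0)[O.X/XO./.OX]-1* (0,1)[.OX/XO./.OX]-1 (1,2)[..X/XOO/.OX]-1 (2,0)[..X/XO./OOX]-1
p3 X@[O.X/XO./.OX]: (0,1)[OXX/XO./.OX]+1* (1,2)[O.X/XOX/.OX]+1 (2,0)[O.X/XO./XOX]+1
p4 O@[OXX/XO./.OX]: (1,2)[OXX/XOO/.OX]-1* (2,0)[OXX/XO./OOX]-1
p5 X@[OXX/XOO/.OX]: (2,0)[OXX/XOO/XOX]+1*
p6 O@[OXX/XOO/XOX] terminal -1; root [..X/.O./.OX] d7

PV length from [..X/.O./.OX]: 5 plies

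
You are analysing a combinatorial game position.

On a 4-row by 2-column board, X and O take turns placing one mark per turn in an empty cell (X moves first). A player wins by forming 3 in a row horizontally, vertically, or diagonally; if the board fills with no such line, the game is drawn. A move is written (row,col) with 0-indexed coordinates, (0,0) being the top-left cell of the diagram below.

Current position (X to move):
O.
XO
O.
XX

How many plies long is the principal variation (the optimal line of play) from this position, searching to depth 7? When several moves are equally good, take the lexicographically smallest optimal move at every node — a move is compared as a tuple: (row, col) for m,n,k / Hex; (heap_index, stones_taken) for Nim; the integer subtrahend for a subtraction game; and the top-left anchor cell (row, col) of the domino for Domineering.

PV length from [O./XO/O./XX]: 2 plies

[O./XO/O./XX] X move#1: (0,1):+0/OX/XO/O./XX*, (2,1):+0/O./XO/OX/XX
[OX/XO/O./XX] O move#2: (2,1):+0/OX/XO/OO/XX*
[OX/XO/OO/XX] end (terminal +0, X#3); searched O./XO/O./XX to 7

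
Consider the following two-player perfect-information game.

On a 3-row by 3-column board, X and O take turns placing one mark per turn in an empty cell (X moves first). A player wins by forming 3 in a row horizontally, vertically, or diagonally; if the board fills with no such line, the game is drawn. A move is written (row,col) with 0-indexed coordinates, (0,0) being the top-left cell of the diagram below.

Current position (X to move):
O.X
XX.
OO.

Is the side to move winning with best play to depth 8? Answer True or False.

X winning at [O.X/XX./OO.]: True

[O.X/XX./OO.] X move#1: (0,1):-1/OXX/XX./OO., (1,2):+1/O.X/XXX/OO.*, (2,2):+0/O.X/XX./OOX
[O.X/XXX/OO.] end (terminal -1, O#2); searched O.X/XX./OO. to 8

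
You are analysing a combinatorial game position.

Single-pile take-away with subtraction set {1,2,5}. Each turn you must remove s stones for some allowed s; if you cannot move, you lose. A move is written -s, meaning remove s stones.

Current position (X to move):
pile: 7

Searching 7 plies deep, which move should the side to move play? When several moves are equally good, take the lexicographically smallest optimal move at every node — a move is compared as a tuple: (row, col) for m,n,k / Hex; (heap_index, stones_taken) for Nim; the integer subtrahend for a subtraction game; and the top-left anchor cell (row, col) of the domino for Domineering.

ply 1, X at 7 | -1=+1→6*; -2=-1→5; -5=-1→2
ply 2, O at 6 | -1=-1→5*; -2=-1→4; -5=-1→1
ply 3, X at 5 | -1=-1→4; -2=+1→3*; -5=+1→0
ply 4, O at 3 | -1=-1→2*; -2=-1→1
ply 5, X at 2 | -1=-1→1; -2=+1→0*
ply 6: 0 is terminal -1 (O); from 7 depth 7

X's best at [7]: -1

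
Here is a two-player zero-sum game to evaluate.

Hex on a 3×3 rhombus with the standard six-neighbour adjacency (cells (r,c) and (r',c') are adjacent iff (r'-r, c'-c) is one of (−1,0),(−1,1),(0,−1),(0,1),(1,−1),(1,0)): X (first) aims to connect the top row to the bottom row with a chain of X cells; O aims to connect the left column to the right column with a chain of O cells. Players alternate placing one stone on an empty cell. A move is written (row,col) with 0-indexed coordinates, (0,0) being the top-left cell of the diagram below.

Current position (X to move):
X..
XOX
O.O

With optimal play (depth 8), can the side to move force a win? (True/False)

[X../XOX/O.O] X move#1: (0,1):-1/XX./XOX/O.O*, (0,2):-1/X.X/XOX/O.O, (2,1):-1/X../XOX/OXO
[XX./XOX/O.O] O move#2: (0,2):+1/XXO/XOX/O.O*, (2,1):+1/XX./XOX/OOO
[XXO/XOX/O.O] end (terminal -1, X#3); searched X../XOX/O.O to 8

X winning at [X../XOX/O.O]: False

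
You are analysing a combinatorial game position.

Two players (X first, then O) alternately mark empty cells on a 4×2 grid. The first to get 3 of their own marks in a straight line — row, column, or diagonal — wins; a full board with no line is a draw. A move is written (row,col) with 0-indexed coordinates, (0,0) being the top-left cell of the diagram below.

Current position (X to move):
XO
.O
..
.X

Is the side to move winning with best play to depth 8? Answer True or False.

p1 X@[XO/.O/../.X]: (1,0)[XO/XO/../.X]-1 (2,0)[XO/.O/X./.X]-1 (2,1)[XO/.O/.X/.X]+0* (3,0)[XO/.O/../XX]-1
p2 O@[XO/.O/.X/.X]: (1,0)[XO/OO/.X/.X]+0* (2,0)[XO/.O/OX/.X]+0 (3,0)[XO/.O/.X/OX]+0
p3 X@[XO/OO/.X/.X]: (2,0)[XO/OO/XX/.X]+0* (3,0)[XO/OO/.X/XX]+0
p4 O@[XO/OO/XX/.X]: (3,0)[XO/OO/XX/OX]+0*
p5 X@[XO/OO/XX/OX] terminal +0; root [XO/.O/../.X] d8

X winning at [XO/.O/../.X]: False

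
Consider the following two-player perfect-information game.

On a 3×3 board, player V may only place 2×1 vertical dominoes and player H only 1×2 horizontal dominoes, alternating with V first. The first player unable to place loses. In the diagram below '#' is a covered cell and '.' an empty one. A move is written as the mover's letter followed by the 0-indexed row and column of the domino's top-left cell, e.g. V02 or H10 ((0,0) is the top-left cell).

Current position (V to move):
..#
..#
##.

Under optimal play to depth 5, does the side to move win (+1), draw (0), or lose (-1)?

value(..#/..#/##., V) = +1

[..#/..#/##.] V move#1: V00:+1/#.#/#.#/##.*, V01:+1/.##/.##/##.
[#.#/#.#/##.] end (terminal -1, H#2); searched ..#/..#/##. to 5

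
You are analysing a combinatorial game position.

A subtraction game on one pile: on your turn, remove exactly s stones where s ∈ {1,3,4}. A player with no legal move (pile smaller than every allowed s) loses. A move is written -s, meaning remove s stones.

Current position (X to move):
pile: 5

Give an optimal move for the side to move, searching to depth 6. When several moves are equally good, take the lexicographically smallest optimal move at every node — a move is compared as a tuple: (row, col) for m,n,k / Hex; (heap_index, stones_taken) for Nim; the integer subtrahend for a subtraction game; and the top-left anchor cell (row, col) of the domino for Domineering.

X's best at [5]: -3

p1 X@[5]: -1[4]-1 -3[2]+1* -4[1]-1
p2 O@[2]: -1[1]-1*
p3 X@[1]: -1[0]+1*
p4 O@[0] terminal -1; root [5] d6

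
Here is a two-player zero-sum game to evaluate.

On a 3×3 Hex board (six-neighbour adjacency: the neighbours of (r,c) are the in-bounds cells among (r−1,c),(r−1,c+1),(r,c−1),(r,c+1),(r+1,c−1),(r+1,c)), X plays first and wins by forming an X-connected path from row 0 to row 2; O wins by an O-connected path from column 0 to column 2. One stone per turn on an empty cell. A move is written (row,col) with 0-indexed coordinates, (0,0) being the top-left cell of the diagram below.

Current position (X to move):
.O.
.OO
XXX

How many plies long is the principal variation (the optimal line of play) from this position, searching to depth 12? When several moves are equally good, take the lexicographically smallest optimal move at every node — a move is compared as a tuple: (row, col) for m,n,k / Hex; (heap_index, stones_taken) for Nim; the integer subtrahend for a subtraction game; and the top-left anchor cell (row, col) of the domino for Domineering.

p1 X@[.O./.OO/XXX]: (0,0)[XO./.OO/XXX]-1* (0,2)[.OX/.OO/XXX]-1 (1,0)[.O./XOO/XXX]-1
p2 O@[XO./.OO/XXX]: (0,2)[XOO/.OO/XXX]-1 (1,0)[XO./OOO/XXX]+1*
p3 X@[XO./OOO/XXX] terminal -1; root [.O./.OO/XXX] d12

PV length from [.O./.OO/XXX]: 2 plies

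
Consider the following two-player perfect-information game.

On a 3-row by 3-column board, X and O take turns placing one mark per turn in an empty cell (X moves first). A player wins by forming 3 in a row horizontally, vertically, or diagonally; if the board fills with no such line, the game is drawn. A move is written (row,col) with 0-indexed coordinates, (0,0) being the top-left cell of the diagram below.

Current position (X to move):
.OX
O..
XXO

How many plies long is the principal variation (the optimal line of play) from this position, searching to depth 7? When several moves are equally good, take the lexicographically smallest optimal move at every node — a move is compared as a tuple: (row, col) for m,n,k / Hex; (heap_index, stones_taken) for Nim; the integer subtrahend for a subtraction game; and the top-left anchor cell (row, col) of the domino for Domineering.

PV length from [.OX/O../XXO]: 1 ply

ply 1, X at .OX/O../XXO | (0,0)=+0→XOX/O../XXO; (1,1)=+1→.OX/OX./XXO*; (1,2)=+0→.OX/O.X/XXO
ply 2: .OX/OX./XXO is terminal -1 (O); from .OX/O../XXO depth 7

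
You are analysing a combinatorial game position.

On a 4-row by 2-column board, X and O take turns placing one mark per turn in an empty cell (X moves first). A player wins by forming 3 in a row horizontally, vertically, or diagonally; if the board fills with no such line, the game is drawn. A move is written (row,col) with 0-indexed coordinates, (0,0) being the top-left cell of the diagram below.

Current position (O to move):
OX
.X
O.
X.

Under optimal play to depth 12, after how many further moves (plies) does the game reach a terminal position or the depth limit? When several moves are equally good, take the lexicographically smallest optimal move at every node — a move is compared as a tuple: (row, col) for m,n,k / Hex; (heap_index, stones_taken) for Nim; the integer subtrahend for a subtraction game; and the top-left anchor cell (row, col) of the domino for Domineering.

PV length from [OX/.X/O./X.]: 1 ply

[OX/.X/O./X.] O move#1: (1,0):+1/OX/OX/O./X.*, (2,1):+0/OX/.X/OO/X., (3,1):-1/OX/.X/O./XO
[OX/OX/O./X.] end (terminal -1, X#2); searched OX/.X/O./X. to 12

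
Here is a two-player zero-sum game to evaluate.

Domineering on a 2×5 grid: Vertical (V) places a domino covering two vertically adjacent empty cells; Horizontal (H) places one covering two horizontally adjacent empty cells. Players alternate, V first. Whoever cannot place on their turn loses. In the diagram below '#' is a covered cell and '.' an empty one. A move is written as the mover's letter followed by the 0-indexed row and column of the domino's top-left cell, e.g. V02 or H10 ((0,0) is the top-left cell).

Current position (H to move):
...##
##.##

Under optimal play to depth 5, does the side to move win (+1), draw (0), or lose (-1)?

ply 1, H at ...##/##.## | H00=-1→##.##/##.##; H01=+1→.####/##.##*
ply 2: .####/##.## is terminal -1 (V); from ...##/##.## depth 5

value(...##/##.##, H) = +1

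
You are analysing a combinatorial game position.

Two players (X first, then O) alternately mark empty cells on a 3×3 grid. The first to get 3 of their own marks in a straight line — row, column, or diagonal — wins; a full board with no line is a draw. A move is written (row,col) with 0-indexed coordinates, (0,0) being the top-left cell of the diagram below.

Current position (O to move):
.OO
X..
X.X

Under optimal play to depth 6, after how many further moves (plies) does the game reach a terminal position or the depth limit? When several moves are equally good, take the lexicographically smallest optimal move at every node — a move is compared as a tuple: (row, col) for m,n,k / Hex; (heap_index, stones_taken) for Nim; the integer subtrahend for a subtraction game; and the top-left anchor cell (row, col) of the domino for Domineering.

PV length from [.OO/X../X.X]: 1 ply

p1 O@[.OO/X../X.X]: (0,0)[OOO/X../X.X]+1* (1,1)[.OO/XO./X.X]-1 (1,2)[.OO/X.O/X.X]-1 (2,1)[.OO/X../XOX]-1
p2 X@[OOO/X../X.X] terminal -1; root [.OO/X../X.X] d6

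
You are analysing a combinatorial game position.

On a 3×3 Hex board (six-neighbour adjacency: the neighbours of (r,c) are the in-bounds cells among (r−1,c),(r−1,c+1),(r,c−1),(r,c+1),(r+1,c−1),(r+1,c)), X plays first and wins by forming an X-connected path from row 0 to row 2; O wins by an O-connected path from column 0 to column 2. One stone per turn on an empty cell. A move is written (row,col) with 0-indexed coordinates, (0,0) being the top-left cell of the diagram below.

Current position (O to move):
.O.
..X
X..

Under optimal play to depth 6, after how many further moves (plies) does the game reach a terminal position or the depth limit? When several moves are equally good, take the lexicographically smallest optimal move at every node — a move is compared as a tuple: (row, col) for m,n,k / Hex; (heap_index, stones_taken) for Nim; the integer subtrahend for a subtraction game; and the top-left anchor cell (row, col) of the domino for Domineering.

[.O./..X/X..] O move#1: (0,0):-1/OO./..X/X.., (0,2):+1/.OO/..X/X..*, (1,0):-1/.O./O.X/X.., (1,1):-1/.O./.OX/X.., (2,1):-1/.O./..X/XO., (2,2):-1/.O./..X/X.O
[.OO/..X/X..] X move#2: (0,0):-1/XOO/..X/X..*, (1,0):-1/.OO/X.X/X.., (1,1):-1/.OO/.XX/X.., (2,1):-1/.OO/..X/XX., (2,2):-1/.OO/..X/X.X
[XOO/..X/X..] O move#3: (1,0):+1/XOO/O.X/X..*, (1,1):-1/XOO/.OX/X.., (2,1):-1/XOO/..X/XO., (2,2):-1/XOO/..X/X.O
[XOO/O.X/X..] end (terminal -1, X#4); searched .O./..X/X.. to 6

PV length from [.O./..X/X..]: 3 plies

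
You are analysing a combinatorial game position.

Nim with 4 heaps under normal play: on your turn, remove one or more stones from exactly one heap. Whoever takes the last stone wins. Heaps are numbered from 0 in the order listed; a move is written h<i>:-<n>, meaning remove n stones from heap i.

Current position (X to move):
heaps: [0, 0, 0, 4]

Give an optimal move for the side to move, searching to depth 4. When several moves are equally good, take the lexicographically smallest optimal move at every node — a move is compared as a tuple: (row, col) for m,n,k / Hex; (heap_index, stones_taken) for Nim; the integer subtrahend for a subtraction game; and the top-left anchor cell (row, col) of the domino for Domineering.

X's best at [(0,0,0,4)]: h3:-4

ply 1, X at (0,0,0,4) | h3:-1=-1→(0,0,0,3); h3:-2=-1→(0,0,0,2); h3:-3=-1→(0,0,0,1); h3:-4=+1→(0,0,0,0)*
ply 2: (0,0,0,0) is terminal -1 (O); from (0,0,0,4) depth 4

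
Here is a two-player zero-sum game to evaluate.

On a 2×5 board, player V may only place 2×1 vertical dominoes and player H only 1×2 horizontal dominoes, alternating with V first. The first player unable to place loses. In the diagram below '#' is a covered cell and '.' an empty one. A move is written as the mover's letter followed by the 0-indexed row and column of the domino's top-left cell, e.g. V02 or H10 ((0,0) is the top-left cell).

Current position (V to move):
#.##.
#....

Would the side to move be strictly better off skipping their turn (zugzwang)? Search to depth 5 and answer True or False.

zugzwang(#.##./#...., V) = True

[#.##./#....] V move#1: V01:-1/####./##...*, V04:-1/#.###/#...#
[####./##...] H move#2: H12:-1/####./####., H13:+1/####./##.##*
[####./##.##] end (terminal -1, V#3); searched #.##./#.... to 5
pass branch (H moves first from the same position):
  | [#.##./#....] H move#1: H11:-1/#.##./###..*, H12:-1/#.##./#.##., H13:-1/#.##./#..##
  | [#.##./###..] V move#2: V04:+1/#.###/###.#*
  | [#.###/###.#] end (terminal -1, H#3); searched #.##./#.... to 5
V moving scores -1; V passing scores +1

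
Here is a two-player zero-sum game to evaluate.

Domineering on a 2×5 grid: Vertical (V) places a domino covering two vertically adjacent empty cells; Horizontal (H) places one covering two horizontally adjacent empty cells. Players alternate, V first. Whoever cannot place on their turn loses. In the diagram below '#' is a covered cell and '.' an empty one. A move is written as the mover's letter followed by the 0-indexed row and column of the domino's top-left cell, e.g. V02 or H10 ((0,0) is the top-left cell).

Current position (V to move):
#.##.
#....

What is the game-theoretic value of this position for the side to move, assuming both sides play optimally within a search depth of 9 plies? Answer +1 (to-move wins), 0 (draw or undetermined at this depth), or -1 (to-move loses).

value(#.##./#...., V) = -1

p1 V@[#.##./#....]: V01[####./##...]-1* V04[#.###/#...#]-1
p2 H@[####./##...]: H12[####./####.]-1 H13[####./##.##]+1*
p3 V@[####./##.##] terminal -1; root [#.##./#....] d9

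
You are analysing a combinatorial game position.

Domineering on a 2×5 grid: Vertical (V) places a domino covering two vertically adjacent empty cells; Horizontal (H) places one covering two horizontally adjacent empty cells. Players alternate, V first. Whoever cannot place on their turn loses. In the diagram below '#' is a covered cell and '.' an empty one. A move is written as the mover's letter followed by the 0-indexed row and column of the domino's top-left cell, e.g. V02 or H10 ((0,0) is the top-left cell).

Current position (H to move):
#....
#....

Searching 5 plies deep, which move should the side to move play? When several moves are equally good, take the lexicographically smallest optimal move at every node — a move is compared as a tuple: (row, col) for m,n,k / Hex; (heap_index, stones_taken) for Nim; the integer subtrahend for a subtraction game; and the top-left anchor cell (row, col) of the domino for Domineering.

H's best at [#..../#....]: H02

ply 1, H at #..../#.... | H01=-1→###../#....; H02=+1→#.##./#....*; H03=-1→#..##/#....; H11=-1→#..../###..; H12=+1→#..../#.##.; H13=-1→#..../#..##
ply 2, V at #.##./#.... | V01=-1→####./##...*; V04=-1→#.###/#...#
ply 3, H at ####./##... | H12=-1→####./####.; H13=+1→####./##.##*
ply 4: ####./##.## is terminal -1 (V); from #..../#.... depth 5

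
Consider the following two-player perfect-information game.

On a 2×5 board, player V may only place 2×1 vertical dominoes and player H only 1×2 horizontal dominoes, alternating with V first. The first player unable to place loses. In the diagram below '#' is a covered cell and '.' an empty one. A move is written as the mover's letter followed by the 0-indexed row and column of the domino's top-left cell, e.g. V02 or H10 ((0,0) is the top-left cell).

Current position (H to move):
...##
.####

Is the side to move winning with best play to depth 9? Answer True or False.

[...##/.####] H move#1: H00:+1/##.##/.####*, H01:-1/.####/.####
[##.##/.####] end (terminal -1, V#2); searched ...##/.#### to 9

H winning at [...##/.####]: True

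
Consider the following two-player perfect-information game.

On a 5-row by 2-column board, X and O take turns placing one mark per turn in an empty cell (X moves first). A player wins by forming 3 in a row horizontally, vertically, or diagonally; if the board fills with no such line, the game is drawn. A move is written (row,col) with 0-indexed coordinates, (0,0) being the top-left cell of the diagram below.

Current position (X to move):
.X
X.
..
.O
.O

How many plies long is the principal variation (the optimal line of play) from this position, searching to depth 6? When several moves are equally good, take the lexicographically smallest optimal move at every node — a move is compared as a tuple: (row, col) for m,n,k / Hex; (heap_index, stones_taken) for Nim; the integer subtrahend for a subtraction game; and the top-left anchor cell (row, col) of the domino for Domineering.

PV length from [.X/X./../.O/.O]: 3 plies

ply 1, X at .X/X./../.O/.O | (0,0)=-1→XX/X./../.O/.O; (1,1)=-1→.X/XX/../.O/.O; (2,0)=-1→.X/X./X./.O/.O; (2,1)=+1→.X/X./.X/.O/.O*; (3,0)=-1→.X/X./../XO/.O; (4,0)=-1→.X/X./../.O/XO
ply 2, O at .X/X./.X/.O/.O | (0,0)=-1→OX/X./.X/.O/.O*; (1,1)=-1→.X/XO/.X/.O/.O; (2,0)=-1→.X/X./OX/.O/.O; (3,0)=-1→.X/X./.X/OO/.O; (4,0)=-1→.X/X./.X/.O/OO
ply 3, X at OX/X./.X/.O/.O | (1,1)=+1→OX/XX/.X/.O/.O*; (2,0)=+1→OX/X./XX/.O/.O; (3,0)=+1→OX/X./.X/XO/.O; (4,0)=+0→OX/X./.X/.O/XO
ply 4: OX/XX/.X/.O/.O is terminal -1 (O); from .X/X./../.O/.O depth 6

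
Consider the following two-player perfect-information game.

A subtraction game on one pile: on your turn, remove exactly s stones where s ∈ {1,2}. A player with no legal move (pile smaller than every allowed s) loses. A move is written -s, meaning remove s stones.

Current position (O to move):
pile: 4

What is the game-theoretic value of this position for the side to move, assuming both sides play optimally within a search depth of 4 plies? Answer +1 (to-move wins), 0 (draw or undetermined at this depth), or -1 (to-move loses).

ply 1, O at 4 | -1=+1→3*; -2=-1→2
ply 2, X at 3 | -1=-1→2*; -2=-1→1
ply 3, O at 2 | -1=-1→1; -2=+1→0*
ply 4: 0 is terminal -1 (X); from 4 depth 4

value(4, O) = +1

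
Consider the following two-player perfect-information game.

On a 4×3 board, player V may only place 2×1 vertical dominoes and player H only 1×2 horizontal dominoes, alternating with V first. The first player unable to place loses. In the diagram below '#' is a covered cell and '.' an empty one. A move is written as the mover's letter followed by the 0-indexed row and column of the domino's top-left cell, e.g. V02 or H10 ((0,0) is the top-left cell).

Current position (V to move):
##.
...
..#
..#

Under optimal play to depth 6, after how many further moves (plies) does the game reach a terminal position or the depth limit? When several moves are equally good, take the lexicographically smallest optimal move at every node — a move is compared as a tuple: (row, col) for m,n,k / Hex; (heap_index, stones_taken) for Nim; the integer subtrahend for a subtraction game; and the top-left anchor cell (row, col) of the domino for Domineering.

ply 1, V at ##./.../..#/..# | V02=-1→###/..#/..#/..#; V10=+1→##./#../#.#/..#*; V11=+1→##./.#./.##/..#; V20=+1→##./.../#.#/#.#; V21=+1→##./.../.##/.##
ply 2, H at ##./#../#.#/..# | H11=-1→##./###/#.#/..#*; H30=-1→##./#../#.#/###
ply 3, V at ##./###/#.#/..# | V21=+1→##./###/###/.##*
ply 4: ##./###/###/.## is terminal -1 (H); from ##./.../..#/..# depth 6

PV length from [##./.../..#/..#]: 3 plies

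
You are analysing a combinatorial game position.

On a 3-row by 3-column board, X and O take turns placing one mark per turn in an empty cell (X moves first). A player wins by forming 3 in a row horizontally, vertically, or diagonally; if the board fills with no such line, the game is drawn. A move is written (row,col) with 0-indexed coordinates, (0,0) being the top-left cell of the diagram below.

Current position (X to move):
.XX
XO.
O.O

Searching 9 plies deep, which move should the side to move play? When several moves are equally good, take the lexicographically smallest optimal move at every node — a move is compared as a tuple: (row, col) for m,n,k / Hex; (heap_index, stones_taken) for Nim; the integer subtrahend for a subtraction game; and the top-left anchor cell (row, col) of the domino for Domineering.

ply 1, X at .XX/XO./O.O | (0,0)=+1→XXX/XO./O.O*; (1,2)=-1→.XX/XOX/O.O; (2,1)=-1→.XX/XO./OXO
ply 2: XXX/XO./O.O is terminal -1 (O); from .XX/XO./O.O depth 9

X's best at [.XX/XO./O.O]: (0,0)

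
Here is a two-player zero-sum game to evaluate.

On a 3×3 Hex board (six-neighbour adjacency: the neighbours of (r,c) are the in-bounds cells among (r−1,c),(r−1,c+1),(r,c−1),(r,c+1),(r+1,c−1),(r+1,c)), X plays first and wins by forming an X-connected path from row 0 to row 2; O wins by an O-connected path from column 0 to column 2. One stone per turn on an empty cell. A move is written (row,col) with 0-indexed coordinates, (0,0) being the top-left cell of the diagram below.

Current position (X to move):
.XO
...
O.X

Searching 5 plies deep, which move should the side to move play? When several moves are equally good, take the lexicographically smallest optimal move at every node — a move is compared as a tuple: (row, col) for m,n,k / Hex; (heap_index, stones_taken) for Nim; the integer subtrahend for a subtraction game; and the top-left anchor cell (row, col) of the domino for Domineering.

X's best at [.XO/.../O.X]: (1,1)

[.XO/.../O.X] X move#1: (0,0):-1/XXO/.../O.X, (1,0):-1/.XO/X../O.X, (1,1):+1/.XO/.X./O.X*, (1,2):-1/.XO/..X/O.X, (2,1):-1/.XO/.../OXX
[.XO/.X./O.X] O move#2: (0,0):-1/OXO/.X./O.X*, (1,0):-1/.XO/OX./O.X, (1,2):-1/.XO/.XO/O.X, (2,1):-1/.XO/.X./OOX
[OXO/.X./O.X] X move#3: (1,0):+1/OXO/XX./O.X*, (1,2):+1/OXO/.XX/O.X, (2,1):+1/OXO/.X./OXX
[OXO/XX./O.X] O move#4: (1,2):-1/OXO/XXO/O.X*, (2,1):-1/OXO/XX./OOX
[OXO/XXO/O.X] X move#5: (2,1):+1/OXO/XXO/OXX*
[OXO/XXO/OXX] end (terminal -1, O#6); searched .XO/.../O.X to 5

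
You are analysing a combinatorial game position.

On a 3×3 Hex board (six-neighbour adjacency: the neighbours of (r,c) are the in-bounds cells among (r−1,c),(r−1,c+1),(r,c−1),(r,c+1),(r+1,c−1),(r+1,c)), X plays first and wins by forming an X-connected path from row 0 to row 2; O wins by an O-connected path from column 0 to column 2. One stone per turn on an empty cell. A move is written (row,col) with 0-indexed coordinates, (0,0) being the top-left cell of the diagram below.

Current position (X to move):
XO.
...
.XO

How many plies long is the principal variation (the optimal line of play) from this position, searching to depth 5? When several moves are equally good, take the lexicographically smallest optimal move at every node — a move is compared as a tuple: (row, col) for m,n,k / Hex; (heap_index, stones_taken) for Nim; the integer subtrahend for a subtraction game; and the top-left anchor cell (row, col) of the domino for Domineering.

PV length from [XO./.../.XO]: 3 plies

[XO./.../.XO] X move#1: (0,2):+1/XOX/.../.XO*, (1,0):+1/XO./X../.XO, (1,1):+1/XO./.X./.XO, (1,2):+1/XO./..X/.XO, (2,0):+1/XO./.../XXO
[XOX/.../.XO] O move#2: (1,0):-1/XOX/O../.XO*, (1,1):-1/XOX/.O./.XO, (1,2):-1/XOX/..O/.XO, (2,0):-1/XOX/.../OXO
[XOX/O../.XO] X move#3: (1,1):+1/XOX/OX./.XO*, (1,2):+1/XOX/O.X/.XO, (2,0):+1/XOX/O../XXO
[XOX/OX./.XO] end (terminal -1, O#4); searched XO./.../.XO to 5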